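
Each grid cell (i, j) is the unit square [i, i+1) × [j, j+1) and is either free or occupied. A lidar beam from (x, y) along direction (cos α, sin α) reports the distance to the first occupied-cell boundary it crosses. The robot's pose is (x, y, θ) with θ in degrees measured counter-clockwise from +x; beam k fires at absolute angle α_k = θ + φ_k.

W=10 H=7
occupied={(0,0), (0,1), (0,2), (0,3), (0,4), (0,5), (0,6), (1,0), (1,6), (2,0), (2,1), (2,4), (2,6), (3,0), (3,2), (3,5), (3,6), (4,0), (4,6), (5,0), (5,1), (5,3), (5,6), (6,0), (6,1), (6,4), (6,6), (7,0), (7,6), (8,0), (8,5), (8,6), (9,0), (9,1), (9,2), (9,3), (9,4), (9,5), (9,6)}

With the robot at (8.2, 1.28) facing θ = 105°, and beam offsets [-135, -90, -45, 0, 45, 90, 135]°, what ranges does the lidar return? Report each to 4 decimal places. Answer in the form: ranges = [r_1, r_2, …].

ranges = [0.5600, 0.8282, 1.6000, 4.8865, 1.3856, 1.0818, 0.3233]

beam 1: φ=-135°, α=330°
  cosα=0.8660 sinα=-0.5000 | (8,1) | tMaxX 0.9238 tMaxY 0.5600 | tΔX 1.1547 tΔY 2.0000
    t=0.5600 [y] (8,0) — stop
  → r_1 = 0.5600
beam 2: φ=-90°, α=15°
  cosα=0.9659 sinα=0.2588 | (8,1) | tMaxX 0.8282 tMaxY 2.7819 | tΔX 1.0353 tΔY 3.8637
    t=0.8282 [x] (9,1) — stop
  → r_2 = 0.8282
beam 3: φ=-45°, α=60°
  cosα=0.5000 sinα=0.8660 | (8,1) | tMaxX 1.6000 tMaxY 0.8314 | tΔX 2.0000 tΔY 1.1547
    t=0.8314 [y] (8,2)
    t=1.6000 [x] (9,2) — stop
  → r_3 = 1.6000
beam 4: φ=0°, α=105°
  cosα=-0.2588 sinα=0.9659 | (8,1) | tMaxX 0.7727 tMaxY 0.7454 | tΔX 3.8637 tΔY 1.0353
    t=0.7454 [y] (8,2)
    t=0.7727 [x] (7,2)
    t=1.7807 [y] (7,3)
    t=2.8160 [y] (7,4)
    t=3.8512 [y] (7,5)
    t=4.6364 [x] (6,5)
    t=4.8865 [y] (6,6) — stop
  → r_4 = 4.8865
beam 5: φ=45°, α=150°
  cosα=-0.8660 sinα=0.5000 | (8,1) | tMaxX 0.2309 tMaxY 1.4400 | tΔX 1.1547 tΔY 2.0000
    t=0.2309 [x] (7,1)
    t=1.3856 [x] (6,1) — stop
  → r_5 = 1.3856
beam 6: φ=90°, α=195°
  cosα=-0.9659 sinα=-0.2588 | (8,1) | tMaxX 0.2071 tMaxY 1.0818 | tΔX 1.0353 tΔY 3.8637
    t=0.2071 [x] (7,1)
    t=1.0818 [y] (7,0) — stop
  → r_6 = 1.0818
beam 7: φ=135°, α=240°
  cosα=-0.5000 sinα=-0.8660 | (8,1) | tMaxX 0.4000 tMaxY 0.3233 | tΔX 2.0000 tΔY 1.1547
    t=0.3233 [y] (8,0) — stop
  → r_7 = 0.3233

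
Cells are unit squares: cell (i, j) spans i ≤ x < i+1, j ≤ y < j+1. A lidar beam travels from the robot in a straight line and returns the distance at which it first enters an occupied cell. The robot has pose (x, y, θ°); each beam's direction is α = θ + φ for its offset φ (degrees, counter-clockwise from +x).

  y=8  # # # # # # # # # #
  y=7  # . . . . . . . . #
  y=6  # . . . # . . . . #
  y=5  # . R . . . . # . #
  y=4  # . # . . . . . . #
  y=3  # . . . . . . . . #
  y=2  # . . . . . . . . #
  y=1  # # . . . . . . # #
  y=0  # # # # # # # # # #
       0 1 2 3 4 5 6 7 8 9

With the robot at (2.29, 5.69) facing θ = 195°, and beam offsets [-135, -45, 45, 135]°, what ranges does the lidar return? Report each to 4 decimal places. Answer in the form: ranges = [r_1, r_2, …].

ranges = [2.6674, 1.4896, 2.5800, 7.3800]

beam 1: φ=-135°, α=60°
  direction (0.5000, 0.8660); cell (2,5); t to first gridline: x 1.4200, y 0.3580 (then +2.0000 / +1.1547)
    (2,6) via y @ 0.3580
    (3,6) via x @ 1.4200
    (3,7) via y @ 1.5127
    (3,8) via y @ 2.6674  # hit
  → r_1 = 2.6674
beam 2: φ=-45°, α=150°
  direction (-0.8660, 0.5000); cell (2,5); t to first gridline: x 0.3349, y 0.6200 (then +1.1547 / +2.0000)
    (1,5) via x @ 0.3349
    (1,6) via y @ 0.6200
    (0,6) via x @ 1.4896  # hit
  → r_2 = 1.4896
beam 3: φ=45°, α=240°
  direction (-0.5000, -0.8660); cell (2,5); t to first gridline: x 0.5800, y 0.7967 (then +2.0000 / +1.1547)
    (1,5) via x @ 0.5800
    (1,4) via y @ 0.7967
    (1,3) via y @ 1.9514
    (0,3) via x @ 2.5800  # hit
  → r_3 = 2.5800
beam 4: φ=135°, α=330°
  direction (0.8660, -0.5000); cell (2,5); t to first gridline: x 0.8198, y 1.3800 (then +1.1547 / +2.0000)
    (3,5) via x @ 0.8198
    (3,4) via y @ 1.3800
    (4,4) via x @ 1.9745
    (5,4) via x @ 3.1292
    (5,3) via y @ 3.3800
    (6,3) via x @ 4.2839
    (6,2) via y @ 5.3800
    (7,2) via x @ 5.4386
    (8,2) via x @ 6.5933
    (8,1) via y @ 7.3800  # hit
  → r_4 = 7.3800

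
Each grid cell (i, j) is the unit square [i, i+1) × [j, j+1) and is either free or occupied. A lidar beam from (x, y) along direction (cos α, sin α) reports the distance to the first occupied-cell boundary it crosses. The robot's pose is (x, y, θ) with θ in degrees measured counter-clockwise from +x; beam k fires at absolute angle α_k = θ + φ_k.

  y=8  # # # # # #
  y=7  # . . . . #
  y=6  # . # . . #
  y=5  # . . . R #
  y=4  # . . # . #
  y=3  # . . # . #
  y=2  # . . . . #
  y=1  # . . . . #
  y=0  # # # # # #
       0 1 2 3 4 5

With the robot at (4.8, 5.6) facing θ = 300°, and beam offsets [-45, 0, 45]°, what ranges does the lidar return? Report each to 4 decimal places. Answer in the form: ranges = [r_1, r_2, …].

beam 1: φ=-45°, α=255°
  direction (-0.2588, -0.9659); cell (4,5); t to first gridline: x 3.0910, y 0.6212 (then +3.8637 / +1.0353)
    (4,4) via y @ 0.6212
    (4,3) via y @ 1.6564
    (4,2) via y @ 2.6917
    (3,2) via x @ 3.0910
    (3,1) via y @ 3.7270
    (3,0) via y @ 4.7623  # hit
  → r_1 = 4.7623
beam 2: φ=0°, α=300°
  direction (0.5000, -0.8660); cell (4,5); t to first gridline: x 0.4000, y 0.6928 (then +2.0000 / +1.1547)
    (5,5) via x @ 0.4000  # hit
  → r_2 = 0.4000
beam 3: φ=45°, α=345°
  direction (0.9659, -0.2588); cell (4,5); t to first gridline: x 0.2071, y 2.3182 (then +1.0353 / +3.8637)
    (5,5) via x @ 0.2071  # hit
  → r_3 = 0.2071

ranges = [4.7623, 0.4000, 0.2071]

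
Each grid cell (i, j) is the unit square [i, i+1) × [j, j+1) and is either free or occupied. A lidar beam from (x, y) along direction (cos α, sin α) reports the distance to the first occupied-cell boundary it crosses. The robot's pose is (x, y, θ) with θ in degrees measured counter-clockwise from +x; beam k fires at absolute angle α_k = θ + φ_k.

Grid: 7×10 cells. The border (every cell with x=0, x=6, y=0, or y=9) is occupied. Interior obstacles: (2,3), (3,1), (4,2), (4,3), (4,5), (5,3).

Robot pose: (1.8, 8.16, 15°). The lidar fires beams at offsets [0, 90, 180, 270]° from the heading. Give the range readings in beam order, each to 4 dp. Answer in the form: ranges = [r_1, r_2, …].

ranges = [3.2455, 0.8696, 0.8282, 4.3067]

beam 1: φ=0°, α=15°
  d=(0.9659,0.2588)  start (1,8)  tX=0.2071 tY=3.2455  stride 1/|dx|=1.0353 1/|dy|=3.8637
    cross x-line → (2,8), t=0.2071
    cross x-line → (3,8), t=1.2423
    cross x-line → (4,8), t=2.2776
    cross y-line → (4,9), t=3.2455 (wall)
  → r_1 = 3.2455
beam 2: φ=90°, α=105°
  d=(-0.2588,0.9659)  start (1,8)  tX=3.0910 tY=0.8696  stride 1/|dx|=3.8637 1/|dy|=1.0353
    cross y-line → (1,9), t=0.8696 (wall)
  → r_2 = 0.8696
beam 3: φ=180°, α=195°
  d=(-0.9659,-0.2588)  start (1,8)  tX=0.8282 tY=0.6182  stride 1/|dx|=1.0353 1/|dy|=3.8637
    cross y-line → (1,7), t=0.6182
    cross x-line → (0,7), t=0.8282 (wall)
  → r_3 = 0.8282
beam 4: φ=270°, α=285°
  d=(0.2588,-0.9659)  start (1,8)  tX=0.7727 tY=0.1656  stride 1/|dx|=3.8637 1/|dy|=1.0353
    cross y-line → (1,7), t=0.1656
    cross x-line → (2,7), t=0.7727
    cross y-line → (2,6), t=1.2009
    cross y-line → (2,5), t=2.2362
    cross y-line → (2,4), t=3.2715
    cross y-line → (2,3), t=4.3067 (wall)
  → r_4 = 4.3067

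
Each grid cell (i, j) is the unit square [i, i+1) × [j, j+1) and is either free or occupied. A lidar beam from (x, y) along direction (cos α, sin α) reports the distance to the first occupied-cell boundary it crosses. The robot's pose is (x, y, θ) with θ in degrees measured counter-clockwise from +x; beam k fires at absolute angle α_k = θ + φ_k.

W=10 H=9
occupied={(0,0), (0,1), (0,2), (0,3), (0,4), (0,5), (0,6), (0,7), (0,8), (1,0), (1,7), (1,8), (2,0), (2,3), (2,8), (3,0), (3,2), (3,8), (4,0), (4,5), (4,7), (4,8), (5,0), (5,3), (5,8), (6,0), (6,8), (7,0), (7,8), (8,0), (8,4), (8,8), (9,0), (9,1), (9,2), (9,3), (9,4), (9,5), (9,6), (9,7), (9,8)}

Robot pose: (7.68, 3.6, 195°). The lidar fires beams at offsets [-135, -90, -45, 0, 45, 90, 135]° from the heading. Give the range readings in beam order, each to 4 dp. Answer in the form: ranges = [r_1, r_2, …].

ranges = [0.6400, 4.5552, 3.0946, 1.7393, 3.0022, 2.6917, 1.5242]

beam 1: φ=-135°, α=60°
  direction (0.5000, 0.8660); cell (7,3); t to first gridline: x 0.6400, y 0.4619 (then +2.0000 / +1.1547)
    (7,4) via y @ 0.4619
    (8,4) via x @ 0.6400  # hit
  → r_1 = 0.6400
beam 2: φ=-90°, α=105°
  direction (-0.2588, 0.9659); cell (7,3); t to first gridline: x 2.6273, y 0.4141 (then +3.8637 / +1.0353)
    (7,4) via y @ 0.4141
    (7,5) via y @ 1.4494
    (7,6) via y @ 2.4847
    (6,6) via x @ 2.6273
    (6,7) via y @ 3.5199
    (6,8) via y @ 4.5552  # hit
  → r_2 = 4.5552
beam 3: φ=-45°, α=150°
  direction (-0.8660, 0.5000); cell (7,3); t to first gridline: x 0.7852, y 0.8000 (then +1.1547 / +2.0000)
    (6,3) via x @ 0.7852
    (6,4) via y @ 0.8000
    (5,4) via x @ 1.9399
    (5,5) via y @ 2.8000
    (4,5) via x @ 3.0946  # hit
  → r_3 = 3.0946
beam 4: φ=0°, α=195°
  direction (-0.9659, -0.2588); cell (7,3); t to first gridline: x 0.7040, y 2.3182 (then +1.0353 / +3.8637)
    (6,3) via x @ 0.7040
    (5,3) via x @ 1.7393  # hit
  → r_4 = 1.7393
beam 5: φ=45°, α=240°
  direction (-0.5000, -0.8660); cell (7,3); t to first gridline: x 1.3600, y 0.6928 (then +2.0000 / +1.1547)
    (7,2) via y @ 0.6928
    (6,2) via x @ 1.3600
    (6,1) via y @ 1.8475
    (6,0) via y @ 3.0022  # hit
  → r_5 = 3.0022
beam 6: φ=90°, α=285°
  direction (0.2588, -0.9659); cell (7,3); t to first gridline: x 1.2364, y 0.6212 (then +3.8637 / +1.0353)
    (7,2) via y @ 0.6212
    (8,2) via x @ 1.2364
    (8,1) via y @ 1.6564
    (8,0) via y @ 2.6917  # hit
  → r_6 = 2.6917
beam 7: φ=135°, α=330°
  direction (0.8660, -0.5000); cell (7,3); t to first gridline: x 0.3695, y 1.2000 (then +1.1547 / +2.0000)
    (8,3) via x @ 0.3695
    (8,2) via y @ 1.2000
    (9,2) via x @ 1.5242  # hit
  → r_7 = 1.5242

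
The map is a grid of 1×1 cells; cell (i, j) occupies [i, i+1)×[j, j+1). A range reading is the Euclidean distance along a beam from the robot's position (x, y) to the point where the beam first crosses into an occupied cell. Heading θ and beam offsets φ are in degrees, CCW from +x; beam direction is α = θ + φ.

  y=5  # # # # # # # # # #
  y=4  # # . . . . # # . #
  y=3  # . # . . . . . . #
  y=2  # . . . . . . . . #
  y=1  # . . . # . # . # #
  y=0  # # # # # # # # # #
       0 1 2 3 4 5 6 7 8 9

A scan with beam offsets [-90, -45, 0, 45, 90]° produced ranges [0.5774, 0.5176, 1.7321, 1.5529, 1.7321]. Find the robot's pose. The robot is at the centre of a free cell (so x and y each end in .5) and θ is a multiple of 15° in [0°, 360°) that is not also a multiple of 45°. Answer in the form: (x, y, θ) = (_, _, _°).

Enumerate (i+0.5, j+0.5, θ) over the 25 free cells and 16 admissible headings. For each, cast all 5 beams and compare to the given ranges.
  (6.5, 2.5, 60°): beam 1 = 1.7321 ≠ 0.5774 ✗
  (8.5, 4.5, 285°): beam 1 = 0.5176 ≠ 0.5774 ✗
  (6.5, 3.5, 105°): beam 1 = 2.5882 ≠ 0.5774 ✗
  …
  (2.5, 2.5, 150°): r_1=0.5774, r_2=0.5176, r_3=1.7321, r_4=1.5529, r_5=1.7321 — all match ✓
Unique over the lattice → pose = (2.5, 2.5, 150°).

(x, y, θ) = (2.5, 2.5, 150°)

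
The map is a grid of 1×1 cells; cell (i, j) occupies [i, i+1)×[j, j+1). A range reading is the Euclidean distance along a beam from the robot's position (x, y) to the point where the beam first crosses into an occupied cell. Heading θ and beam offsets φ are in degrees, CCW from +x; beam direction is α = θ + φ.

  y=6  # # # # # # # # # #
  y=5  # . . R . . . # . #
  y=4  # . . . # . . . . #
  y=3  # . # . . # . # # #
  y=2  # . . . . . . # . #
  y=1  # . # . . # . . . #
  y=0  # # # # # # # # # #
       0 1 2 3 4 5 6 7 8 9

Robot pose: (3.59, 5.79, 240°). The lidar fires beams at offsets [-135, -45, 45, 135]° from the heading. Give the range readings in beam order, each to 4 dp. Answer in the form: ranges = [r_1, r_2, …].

beam 1: φ=-135°, α=105°
  dir = (cos 105°, sin 105°) = (-0.2588, 0.9659); from cell (3,5)
  next x-line at t=2.2796, next y-line at t=0.2174; Δt_x=3.8637, Δt_y=1.0353
    y: enter (3,6) at t=0.2174 ← occupied
  → r_1 = 0.2174
beam 2: φ=-45°, α=195°
  dir = (cos 195°, sin 195°) = (-0.9659, -0.2588); from cell (3,5)
  next x-line at t=0.6108, next y-line at t=3.0523; Δt_x=1.0353, Δt_y=3.8637
    x: enter (2,5) at t=0.6108
    x: enter (1,5) at t=1.6461
    x: enter (0,5) at t=2.6814 ← occupied
  → r_2 = 2.6814
beam 3: φ=45°, α=285°
  dir = (cos 285°, sin 285°) = (0.2588, -0.9659); from cell (3,5)
  next x-line at t=1.5841, next y-line at t=0.8179; Δt_x=3.8637, Δt_y=1.0353
    y: enter (3,4) at t=0.8179
    x: enter (4,4) at t=1.5841 ← occupied
  → r_3 = 1.5841
beam 4: φ=135°, α=15°
  dir = (cos 15°, sin 15°) = (0.9659, 0.2588); from cell (3,5)
  next x-line at t=0.4245, next y-line at t=0.8114; Δt_x=1.0353, Δt_y=3.8637
    x: enter (4,5) at t=0.4245
    y: enter (4,6) at t=0.8114 ← occupied
  → r_4 = 0.8114

ranges = [0.2174, 2.6814, 1.5841, 0.8114]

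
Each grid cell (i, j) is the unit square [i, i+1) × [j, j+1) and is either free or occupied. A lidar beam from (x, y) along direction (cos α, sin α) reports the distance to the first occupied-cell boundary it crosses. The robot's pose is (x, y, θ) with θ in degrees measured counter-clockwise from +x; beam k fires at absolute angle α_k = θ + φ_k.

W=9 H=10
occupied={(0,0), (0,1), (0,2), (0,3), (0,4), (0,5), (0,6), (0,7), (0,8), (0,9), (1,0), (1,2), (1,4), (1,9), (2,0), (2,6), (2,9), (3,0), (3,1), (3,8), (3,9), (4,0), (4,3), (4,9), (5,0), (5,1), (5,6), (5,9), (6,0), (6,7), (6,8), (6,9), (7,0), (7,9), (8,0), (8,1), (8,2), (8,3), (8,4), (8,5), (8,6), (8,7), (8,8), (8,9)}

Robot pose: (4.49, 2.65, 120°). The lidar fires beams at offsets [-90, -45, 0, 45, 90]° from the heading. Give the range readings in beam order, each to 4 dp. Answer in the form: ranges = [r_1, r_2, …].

beam 1: φ=-90°, α=30°
  dir = (cos 30°, sin 30°) = (0.8660, 0.5000); from cell (4,2)
  next x-line at t=0.5889, next y-line at t=0.7000; Δt_x=1.1547, Δt_y=2.0000
    x: enter (5,2) at t=0.5889
    y: enter (5,3) at t=0.7000
    x: enter (6,3) at t=1.7436
    y: enter (6,4) at t=2.7000
    x: enter (7,4) at t=2.8983
    x: enter (8,4) at t=4.0530 ← occupied
  → r_1 = 4.0530
beam 2: φ=-45°, α=75°
  dir = (cos 75°, sin 75°) = (0.2588, 0.9659); from cell (4,2)
  next x-line at t=1.9705, next y-line at t=0.3623; Δt_x=3.8637, Δt_y=1.0353
    y: enter (4,3) at t=0.3623 ← occupied
  → r_2 = 0.3623
beam 3: φ=0°, α=120°
  dir = (cos 120°, sin 120°) = (-0.5000, 0.8660); from cell (4,2)
  next x-line at t=0.9800, next y-line at t=0.4041; Δt_x=2.0000, Δt_y=1.1547
    y: enter (4,3) at t=0.4041 ← occupied
  → r_3 = 0.4041
beam 4: φ=45°, α=165°
  dir = (cos 165°, sin 165°) = (-0.9659, 0.2588); from cell (4,2)
  next x-line at t=0.5073, next y-line at t=1.3523; Δt_x=1.0353, Δt_y=3.8637
    x: enter (3,2) at t=0.5073
    y: enter (3,3) at t=1.3523
    x: enter (2,3) at t=1.5426
    x: enter (1,3) at t=2.5778
    x: enter (0,3) at t=3.6131 ← occupied
  → r_4 = 3.6131
beam 5: φ=90°, α=210°
  dir = (cos 210°, sin 210°) = (-0.8660, -0.5000); from cell (4,2)
  next x-line at t=0.5658, next y-line at t=1.3000; Δt_x=1.1547, Δt_y=2.0000
    x: enter (3,2) at t=0.5658
    y: enter (3,1) at t=1.3000 ← occupied
  → r_5 = 1.3000

ranges = [4.0530, 0.3623, 0.4041, 3.6131, 1.3000]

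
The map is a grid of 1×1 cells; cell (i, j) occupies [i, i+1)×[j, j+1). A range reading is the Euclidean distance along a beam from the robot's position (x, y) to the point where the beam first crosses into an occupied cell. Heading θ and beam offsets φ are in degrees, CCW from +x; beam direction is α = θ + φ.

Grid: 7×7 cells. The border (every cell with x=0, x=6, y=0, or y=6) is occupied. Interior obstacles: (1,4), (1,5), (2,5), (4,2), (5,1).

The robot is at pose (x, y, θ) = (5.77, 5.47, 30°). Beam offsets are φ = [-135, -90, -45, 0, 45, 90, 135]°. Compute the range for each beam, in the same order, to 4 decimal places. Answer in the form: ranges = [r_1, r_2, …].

ranges = [2.9751, 0.4600, 0.2381, 0.2656, 0.5487, 0.6120, 2.0478]

beam 1: φ=-135°, α=255°
  d=(-0.2588,-0.9659)  start (5,5)  tX=2.9751 tY=0.4866  stride 1/|dx|=3.8637 1/|dy|=1.0353
    cross y-line → (5,4), t=0.4866
    cross y-line → (5,3), t=1.5219
    cross y-line → (5,2), t=2.5571
    cross x-line → (4,2), t=2.9751 (wall)
  → r_1 = 2.9751
beam 2: φ=-90°, α=300°
  d=(0.5000,-0.8660)  start (5,5)  tX=0.4600 tY=0.5427  stride 1/|dx|=2.0000 1/|dy|=1.1547
    cross x-line → (6,5), t=0.4600 (wall)
  → r_2 = 0.4600
beam 3: φ=-45°, α=345°
  d=(0.9659,-0.2588)  start (5,5)  tX=0.2381 tY=1.8159  stride 1/|dx|=1.0353 1/|dy|=3.8637
    cross x-line → (6,5), t=0.2381 (wall)
  → r_3 = 0.2381
beam 4: φ=0°, α=30°
  d=(0.8660,0.5000)  start (5,5)  tX=0.2656 tY=1.0600  stride 1/|dx|=1.1547 1/|dy|=2.0000
    cross x-line → (6,5), t=0.2656 (wall)
  → r_4 = 0.2656
beam 5: φ=45°, α=75°
  d=(0.2588,0.9659)  start (5,5)  tX=0.8887 tY=0.5487  stride 1/|dx|=3.8637 1/|dy|=1.0353
    cross y-line → (5,6), t=0.5487 (wall)
  → r_5 = 0.5487
beam 6: φ=90°, α=120°
  d=(-0.5000,0.8660)  start (5,5)  tX=1.5400 tY=0.6120  stride 1/|dx|=2.0000 1/|dy|=1.1547
    cross y-line → (5,6), t=0.6120 (wall)
  → r_6 = 0.6120
beam 7: φ=135°, α=165°
  d=(-0.9659,0.2588)  start (5,5)  tX=0.7972 tY=2.0478  stride 1/|dx|=1.0353 1/|dy|=3.8637
    cross x-line → (4,5), t=0.7972
    cross x-line → (3,5), t=1.8324
    cross y-line → (3,6), t=2.0478 (wall)
  → r_7 = 2.0478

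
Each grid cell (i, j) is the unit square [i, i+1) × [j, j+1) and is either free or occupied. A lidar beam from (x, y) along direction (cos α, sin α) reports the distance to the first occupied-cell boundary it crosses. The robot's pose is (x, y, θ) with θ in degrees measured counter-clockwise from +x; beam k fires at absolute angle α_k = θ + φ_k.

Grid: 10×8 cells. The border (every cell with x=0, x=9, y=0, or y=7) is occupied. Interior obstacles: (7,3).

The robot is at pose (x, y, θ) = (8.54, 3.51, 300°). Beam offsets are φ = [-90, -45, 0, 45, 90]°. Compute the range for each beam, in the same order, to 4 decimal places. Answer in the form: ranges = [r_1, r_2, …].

beam 1: φ=-90°, α=210°
  cosα=-0.8660 sinα=-0.5000 | (8,3) | tMaxX 0.6235 tMaxY 1.0200 | tΔX 1.1547 tΔY 2.0000
    t=0.6235 [x] (7,3) — stop
  → r_1 = 0.6235
beam 2: φ=-45°, α=255°
  cosα=-0.2588 sinα=-0.9659 | (8,3) | tMaxX 2.0864 tMaxY 0.5280 | tΔX 3.8637 tΔY 1.0353
    t=0.5280 [y] (8,2)
    t=1.5633 [y] (8,1)
    t=2.0864 [x] (7,1)
    t=2.5985 [y] (7,0) — stop
  → r_2 = 2.5985
beam 3: φ=0°, α=300°
  cosα=0.5000 sinα=-0.8660 | (8,3) | tMaxX 0.9200 tMaxY 0.5889 | tΔX 2.0000 tΔY 1.1547
    t=0.5889 [y] (8,2)
    t=0.9200 [x] (9,2) — stop
  → r_3 = 0.9200
beam 4: φ=45°, α=345°
  cosα=0.9659 sinα=-0.2588 | (8,3) | tMaxX 0.4762 tMaxY 1.9705 | tΔX 1.0353 tΔY 3.8637
    t=0.4762 [x] (9,3) — stop
  → r_4 = 0.4762
beam 5: φ=90°, α=30°
  cosα=0.8660 sinα=0.5000 | (8,3) | tMaxX 0.5312 tMaxY 0.9800 | tΔX 1.1547 tΔY 2.0000
    t=0.5312 [x] (9,3) — stop
  → r_5 = 0.5312

ranges = [0.6235, 2.5985, 0.9200, 0.4762, 0.5312]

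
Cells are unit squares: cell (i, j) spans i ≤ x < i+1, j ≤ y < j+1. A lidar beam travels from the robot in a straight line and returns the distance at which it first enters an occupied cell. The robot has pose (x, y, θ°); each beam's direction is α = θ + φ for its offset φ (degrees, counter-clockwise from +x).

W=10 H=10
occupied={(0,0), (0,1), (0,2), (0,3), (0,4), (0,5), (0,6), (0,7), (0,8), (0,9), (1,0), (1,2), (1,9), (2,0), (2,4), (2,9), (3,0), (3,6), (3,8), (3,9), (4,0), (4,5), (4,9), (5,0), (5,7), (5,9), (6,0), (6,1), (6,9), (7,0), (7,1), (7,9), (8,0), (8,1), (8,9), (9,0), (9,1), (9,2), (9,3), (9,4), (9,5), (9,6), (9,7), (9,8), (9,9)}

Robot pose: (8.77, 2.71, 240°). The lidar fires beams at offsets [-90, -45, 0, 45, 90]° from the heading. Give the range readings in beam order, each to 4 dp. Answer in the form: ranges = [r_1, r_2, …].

beam 1: φ=-90°, α=150°
  d=(-0.8660,0.5000)  start (8,2)  tX=0.8891 tY=0.5800  stride 1/|dx|=1.1547 1/|dy|=2.0000
    cross y-line → (8,3), t=0.5800
    cross x-line → (7,3), t=0.8891
    cross x-line → (6,3), t=2.0438
    cross y-line → (6,4), t=2.5800
    cross x-line → (5,4), t=3.1985
    cross x-line → (4,4), t=4.3532
    cross y-line → (4,5), t=4.5800 (wall)
  → r_1 = 4.5800
beam 2: φ=-45°, α=195°
  d=(-0.9659,-0.2588)  start (8,2)  tX=0.7972 tY=2.7432  stride 1/|dx|=1.0353 1/|dy|=3.8637
    cross x-line → (7,2), t=0.7972
    cross x-line → (6,2), t=1.8324
    cross y-line → (6,1), t=2.7432 (wall)
  → r_2 = 2.7432
beam 3: φ=0°, α=240°
  d=(-0.5000,-0.8660)  start (8,2)  tX=1.5400 tY=0.8198  stride 1/|dx|=2.0000 1/|dy|=1.1547
    cross y-line → (8,1), t=0.8198 (wall)
  → r_3 = 0.8198
beam 4: φ=45°, α=285°
  d=(0.2588,-0.9659)  start (8,2)  tX=0.8887 tY=0.7350  stride 1/|dx|=3.8637 1/|dy|=1.0353
    cross y-line → (8,1), t=0.7350 (wall)
  → r_4 = 0.7350
beam 5: φ=90°, α=330°
  d=(0.8660,-0.5000)  start (8,2)  tX=0.2656 tY=1.4200  stride 1/|dx|=1.1547 1/|dy|=2.0000
    cross x-line → (9,2), t=0.2656 (wall)
  → r_5 = 0.2656

ranges = [4.5800, 2.7432, 0.8198, 0.7350, 0.2656]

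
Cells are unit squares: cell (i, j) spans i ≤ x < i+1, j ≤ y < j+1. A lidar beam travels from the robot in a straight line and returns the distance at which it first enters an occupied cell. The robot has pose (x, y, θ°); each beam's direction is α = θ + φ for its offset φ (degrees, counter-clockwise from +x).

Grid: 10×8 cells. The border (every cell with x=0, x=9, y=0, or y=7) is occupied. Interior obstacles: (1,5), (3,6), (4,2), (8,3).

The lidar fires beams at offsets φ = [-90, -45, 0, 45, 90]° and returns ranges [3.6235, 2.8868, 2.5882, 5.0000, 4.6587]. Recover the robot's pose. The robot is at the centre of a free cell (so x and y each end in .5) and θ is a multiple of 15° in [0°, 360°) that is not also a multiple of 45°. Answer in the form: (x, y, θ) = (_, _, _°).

(x, y, θ) = (5.5, 4.5, 105°)

The pose lattice has 44·16 = 704 candidates. Test each by forward raycasting.
  (4.5, 5.5, 150°): beam 1 = 1.7321 ≠ 3.6235 ✗
  (7.5, 6.5, 60°): beam 1 = 1.7321 ≠ 3.6235 ✗
  (2.5, 3.5, 120°): beam 1 = 7.0000 ≠ 3.6235 ✗
  …
  (5.5, 4.5, 105°): r_1=3.6235, r_2=2.8868, r_3=2.5882, r_4=5.0000, r_5=4.6587 — all match ✓
Unique over the lattice → pose = (5.5, 4.5, 105°).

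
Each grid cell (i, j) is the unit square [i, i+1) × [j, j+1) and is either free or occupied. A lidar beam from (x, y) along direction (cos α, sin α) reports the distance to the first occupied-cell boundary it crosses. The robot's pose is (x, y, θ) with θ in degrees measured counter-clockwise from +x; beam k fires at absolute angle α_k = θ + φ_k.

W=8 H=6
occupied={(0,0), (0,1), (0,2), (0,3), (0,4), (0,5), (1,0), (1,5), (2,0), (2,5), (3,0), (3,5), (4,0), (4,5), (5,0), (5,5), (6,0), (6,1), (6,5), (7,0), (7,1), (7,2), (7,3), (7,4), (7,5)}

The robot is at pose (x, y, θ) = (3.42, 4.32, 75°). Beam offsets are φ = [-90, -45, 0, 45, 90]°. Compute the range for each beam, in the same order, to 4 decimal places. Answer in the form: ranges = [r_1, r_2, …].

beam 1: φ=-90°, α=345°
  d=(0.9659,-0.2588)  start (3,4)  tX=0.6005 tY=1.2364  stride 1/|dx|=1.0353 1/|dy|=3.8637
    cross x-line → (4,4), t=0.6005
    cross y-line → (4,3), t=1.2364
    cross x-line → (5,3), t=1.6357
    cross x-line → (6,3), t=2.6710
    cross x-line → (7,3), t=3.7063 (wall)
  → r_1 = 3.7063
beam 2: φ=-45°, α=30°
  d=(0.8660,0.5000)  start (3,4)  tX=0.6697 tY=1.3600  stride 1/|dx|=1.1547 1/|dy|=2.0000
    cross x-line → (4,4), t=0.6697
    cross y-line → (4,5), t=1.3600 (wall)
  → r_2 = 1.3600
beam 3: φ=0°, α=75°
  d=(0.2588,0.9659)  start (3,4)  tX=2.2409 tY=0.7040  stride 1/|dx|=3.8637 1/|dy|=1.0353
    cross y-line → (3,5), t=0.7040 (wall)
  → r_3 = 0.7040
beam 4: φ=45°, α=120°
  d=(-0.5000,0.8660)  start (3,4)  tX=0.8400 tY=0.7852  stride 1/|dx|=2.0000 1/|dy|=1.1547
    cross y-line → (3,5), t=0.7852 (wall)
  → r_4 = 0.7852
beam 5: φ=90°, α=165°
  d=(-0.9659,0.2588)  start (3,4)  tX=0.4348 tY=2.6273  stride 1/|dx|=1.0353 1/|dy|=3.8637
    cross x-line → (2,4), t=0.4348
    cross x-line → (1,4), t=1.4701
    cross x-line → (0,4), t=2.5054 (wall)
  → r_5 = 2.5054

ranges = [3.7063, 1.3600, 0.7040, 0.7852, 2.5054]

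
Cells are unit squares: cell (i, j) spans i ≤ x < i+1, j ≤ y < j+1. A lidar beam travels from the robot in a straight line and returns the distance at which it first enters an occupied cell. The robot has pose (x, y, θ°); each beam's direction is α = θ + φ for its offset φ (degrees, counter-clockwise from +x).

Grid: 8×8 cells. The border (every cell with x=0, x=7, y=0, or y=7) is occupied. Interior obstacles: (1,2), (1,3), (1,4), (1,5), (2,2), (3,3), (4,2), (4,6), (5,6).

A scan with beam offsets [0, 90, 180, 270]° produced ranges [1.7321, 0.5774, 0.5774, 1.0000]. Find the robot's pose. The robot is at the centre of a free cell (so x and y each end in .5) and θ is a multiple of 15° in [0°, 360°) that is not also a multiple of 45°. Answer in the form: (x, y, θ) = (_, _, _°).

Enumerate (i+0.5, j+0.5, θ) over the 27 free cells and 16 admissible headings. For each, cast all 4 beams and compare to the given ranges.
  (6.5, 3.5, 30°): beam 1 = 0.5774 ≠ 1.7321 ✗
  (4.5, 5.5, 105°): beam 1 = 0.5176 ≠ 1.7321 ✗
  (1.5, 6.5, 105°): beam 1 = 0.5176 ≠ 1.7321 ✗
  …
  (6.5, 1.5, 150°): r_1=1.7321, r_2=0.5774, r_3=0.5774, r_4=1.0000 — all match ✓
Only this pose fits every beam.

(x, y, θ) = (6.5, 1.5, 150°)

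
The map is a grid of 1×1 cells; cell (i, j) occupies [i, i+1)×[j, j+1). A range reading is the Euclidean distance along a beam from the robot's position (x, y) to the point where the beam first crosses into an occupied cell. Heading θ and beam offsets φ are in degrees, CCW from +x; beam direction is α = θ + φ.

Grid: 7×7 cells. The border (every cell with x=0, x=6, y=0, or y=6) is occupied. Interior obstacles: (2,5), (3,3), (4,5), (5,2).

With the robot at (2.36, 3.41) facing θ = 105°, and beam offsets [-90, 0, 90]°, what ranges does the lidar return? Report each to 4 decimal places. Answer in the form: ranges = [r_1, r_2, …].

ranges = [0.6626, 2.6814, 1.4080]

beam 1: φ=-90°, α=15°
  direction (0.9659, 0.2588); cell (2,3); t to first gridline: x 0.6626, y 2.2796 (then +1.0353 / +3.8637)
    (3,3) via x @ 0.6626  # hit
  → r_1 = 0.6626
beam 2: φ=0°, α=105°
  direction (-0.2588, 0.9659); cell (2,3); t to first gridline: x 1.3909, y 0.6108 (then +3.8637 / +1.0353)
    (2,4) via y @ 0.6108
    (1,4) via x @ 1.3909
    (1,5) via y @ 1.6461
    (1,6) via y @ 2.6814  # hit
  → r_2 = 2.6814
beam 3: φ=90°, α=195°
  direction (-0.9659, -0.2588); cell (2,3); t to first gridline: x 0.3727, y 1.5841 (then +1.0353 / +3.8637)
    (1,3) via x @ 0.3727
    (0,3) via x @ 1.4080  # hit
  → r_3 = 1.4080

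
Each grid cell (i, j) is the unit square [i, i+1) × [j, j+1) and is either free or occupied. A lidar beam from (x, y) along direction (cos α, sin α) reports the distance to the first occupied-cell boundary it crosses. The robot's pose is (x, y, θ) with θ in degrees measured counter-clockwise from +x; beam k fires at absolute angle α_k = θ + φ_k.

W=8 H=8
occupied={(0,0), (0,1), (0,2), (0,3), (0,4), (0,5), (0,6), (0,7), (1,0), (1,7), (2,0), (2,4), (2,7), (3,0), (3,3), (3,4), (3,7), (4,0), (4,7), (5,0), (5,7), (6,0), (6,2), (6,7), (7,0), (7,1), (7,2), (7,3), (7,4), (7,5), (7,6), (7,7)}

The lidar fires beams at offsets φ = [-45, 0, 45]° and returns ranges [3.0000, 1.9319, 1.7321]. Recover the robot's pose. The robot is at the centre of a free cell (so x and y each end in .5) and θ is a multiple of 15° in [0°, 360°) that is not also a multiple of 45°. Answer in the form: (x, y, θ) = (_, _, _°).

(x, y, θ) = (1.5, 2.5, 15°)

The pose lattice has 32·16 = 512 candidates. Test each by forward raycasting.
  (6.5, 5.5, 60°): beam 1 = 0.5176 ≠ 3.0000 ✗
  (1.5, 1.5, 165°): beam 1 = 1.0000 ≠ 3.0000 ✗
  (3.5, 5.5, 165°): beam 1 = 1.7321 ≠ 3.0000 ✗
  …
  (1.5, 2.5, 15°): r_1=3.0000, r_2=1.9319, r_3=1.7321 — all match ✓
Unique over the lattice → pose = (1.5, 2.5, 15°).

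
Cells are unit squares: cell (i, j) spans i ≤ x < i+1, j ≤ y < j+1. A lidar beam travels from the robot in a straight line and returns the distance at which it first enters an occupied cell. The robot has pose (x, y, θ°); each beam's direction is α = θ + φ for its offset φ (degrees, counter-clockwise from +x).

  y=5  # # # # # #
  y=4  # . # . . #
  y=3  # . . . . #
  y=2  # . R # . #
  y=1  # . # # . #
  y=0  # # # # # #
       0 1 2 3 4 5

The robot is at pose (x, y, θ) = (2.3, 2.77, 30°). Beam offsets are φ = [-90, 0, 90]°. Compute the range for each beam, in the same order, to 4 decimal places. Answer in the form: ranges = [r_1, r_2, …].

ranges = [0.8891, 3.1177, 2.5750]

beam 1: φ=-90°, α=300°
  dir = (cos 300°, sin 300°) = (0.5000, -0.8660); from cell (2,2)
  next x-line at t=1.4000, next y-line at t=0.8891; Δt_x=2.0000, Δt_y=1.1547
    y: enter (2,1) at t=0.8891 ← occupied
  → r_1 = 0.8891
beam 2: φ=0°, α=30°
  dir = (cos 30°, sin 30°) = (0.8660, 0.5000); from cell (2,2)
  next x-line at t=0.8083, next y-line at t=0.4600; Δt_x=1.1547, Δt_y=2.0000
    y: enter (2,3) at t=0.4600
    x: enter (3,3) at t=0.8083
    x: enter (4,3) at t=1.9630
    y: enter (4,4) at t=2.4600
    x: enter (5,4) at t=3.1177 ← occupied
  → r_2 = 3.1177
beam 3: φ=90°, α=120°
  dir = (cos 120°, sin 120°) = (-0.5000, 0.8660); from cell (2,2)
  next x-line at t=0.6000, next y-line at t=0.2656; Δt_x=2.0000, Δt_y=1.1547
    y: enter (2,3) at t=0.2656
    x: enter (1,3) at t=0.6000
    y: enter (1,4) at t=1.4203
    y: enter (1,5) at t=2.5750 ← occupied
  → r_3 = 2.5750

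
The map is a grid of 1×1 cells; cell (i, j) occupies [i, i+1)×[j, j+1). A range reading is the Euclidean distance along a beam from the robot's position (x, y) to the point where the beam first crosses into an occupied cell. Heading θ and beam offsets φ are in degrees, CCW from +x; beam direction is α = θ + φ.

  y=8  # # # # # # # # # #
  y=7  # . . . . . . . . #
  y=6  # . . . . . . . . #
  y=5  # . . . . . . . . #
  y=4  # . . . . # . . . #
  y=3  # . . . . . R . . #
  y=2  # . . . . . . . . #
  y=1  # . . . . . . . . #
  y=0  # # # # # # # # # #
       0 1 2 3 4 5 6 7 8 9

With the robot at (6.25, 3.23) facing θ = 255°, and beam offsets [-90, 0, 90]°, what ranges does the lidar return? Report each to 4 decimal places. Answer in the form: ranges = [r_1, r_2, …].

ranges = [5.4352, 2.3087, 2.8470]

beam 1: φ=-90°, α=165°
  cosα=-0.9659 sinα=0.2588 | (6,3) | tMaxX 0.2588 tMaxY 2.9751 | tΔX 1.0353 tΔY 3.8637
    t=0.2588 [x] (5,3)
    t=1.2941 [x] (4,3)
    t=2.3294 [x] (3,3)
    t=2.9751 [y] (3,4)
    t=3.3646 [x] (2,4)
    t=4.3999 [x] (1,4)
    t=5.4352 [x] (0,4) — stop
  → r_1 = 5.4352
beam 2: φ=0°, α=255°
  cosα=-0.2588 sinα=-0.9659 | (6,3) | tMaxX 0.9659 tMaxY 0.2381 | tΔX 3.8637 tΔY 1.0353
    t=0.2381 [y] (6,2)
    t=0.9659 [x] (5,2)
    t=1.2734 [y] (5,1)
    t=2.3087 [y] (5,0) — stop
  → r_2 = 2.3087
beam 3: φ=90°, α=345°
  cosα=0.9659 sinα=-0.2588 | (6,3) | tMaxX 0.7765 tMaxY 0.8887 | tΔX 1.0353 tΔY 3.8637
    t=0.7765 [x] (7,3)
    t=0.8887 [y] (7,2)
    t=1.8117 [x] (8,2)
    t=2.8470 [x] (9,2) — stop
  → r_3 = 2.8470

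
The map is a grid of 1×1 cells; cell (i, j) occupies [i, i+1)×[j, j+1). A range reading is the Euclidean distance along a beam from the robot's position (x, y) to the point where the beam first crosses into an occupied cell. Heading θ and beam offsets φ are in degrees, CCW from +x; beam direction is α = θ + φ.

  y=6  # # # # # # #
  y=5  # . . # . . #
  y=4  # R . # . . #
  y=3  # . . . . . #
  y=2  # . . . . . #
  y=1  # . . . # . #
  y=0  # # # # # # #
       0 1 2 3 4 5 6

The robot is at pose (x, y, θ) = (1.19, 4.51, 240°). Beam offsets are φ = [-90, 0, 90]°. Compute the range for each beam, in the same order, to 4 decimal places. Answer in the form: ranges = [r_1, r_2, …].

beam 1: φ=-90°, α=150°
  direction (-0.8660, 0.5000); cell (1,4); t to first gridline: x 0.2194, y 0.9800 (then +1.1547 / +2.0000)
    (0,4) via x @ 0.2194  # hit
  → r_1 = 0.2194
beam 2: φ=0°, α=240°
  direction (-0.5000, -0.8660); cell (1,4); t to first gridline: x 0.3800, y 0.5889 (then +2.0000 / +1.1547)
    (0,4) via x @ 0.3800  # hit
  → r_2 = 0.3800
beam 3: φ=90°, α=330°
  direction (0.8660, -0.5000); cell (1,4); t to first gridline: x 0.9353, y 1.0200 (then +1.1547 / +2.0000)
    (2,4) via x @ 0.9353
    (2,3) via y @ 1.0200
    (3,3) via x @ 2.0900
    (3,2) via y @ 3.0200
    (4,2) via x @ 3.2447
    (5,2) via x @ 4.3994
    (5,1) via y @ 5.0200
    (6,1) via x @ 5.5541  # hit
  → r_3 = 5.5541

ranges = [0.2194, 0.3800, 5.5541]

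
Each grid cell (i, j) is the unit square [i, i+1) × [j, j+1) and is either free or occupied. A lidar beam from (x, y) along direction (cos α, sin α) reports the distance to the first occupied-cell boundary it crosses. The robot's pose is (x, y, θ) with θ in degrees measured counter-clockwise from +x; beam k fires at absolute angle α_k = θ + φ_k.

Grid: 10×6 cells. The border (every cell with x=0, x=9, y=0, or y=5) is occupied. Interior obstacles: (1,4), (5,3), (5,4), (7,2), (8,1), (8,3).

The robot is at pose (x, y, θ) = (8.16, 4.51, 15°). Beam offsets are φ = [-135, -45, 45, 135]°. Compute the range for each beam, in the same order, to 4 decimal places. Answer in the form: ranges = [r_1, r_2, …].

beam 1: φ=-135°, α=240°
  dir = (cos 240°, sin 240°) = (-0.5000, -0.8660); from cell (8,4)
  next x-line at t=0.3200, next y-line at t=0.5889; Δt_x=2.0000, Δt_y=1.1547
    x: enter (7,4) at t=0.3200
    y: enter (7,3) at t=0.5889
    y: enter (7,2) at t=1.7436 ← occupied
  → r_1 = 1.7436
beam 2: φ=-45°, α=330°
  dir = (cos 330°, sin 330°) = (0.8660, -0.5000); from cell (8,4)
  next x-line at t=0.9699, next y-line at t=1.0200; Δt_x=1.1547, Δt_y=2.0000
    x: enter (9,4) at t=0.9699 ← occupied
  → r_2 = 0.9699
beam 3: φ=45°, α=60°
  dir = (cos 60°, sin 60°) = (0.5000, 0.8660); from cell (8,4)
  next x-line at t=1.6800, next y-line at t=0.5658; Δt_x=2.0000, Δt_y=1.1547
    y: enter (8,5) at t=0.5658 ← occupied
  → r_3 = 0.5658
beam 4: φ=135°, α=150°
  dir = (cos 150°, sin 150°) = (-0.8660, 0.5000); from cell (8,4)
  next x-line at t=0.1848, next y-line at t=0.9800; Δt_x=1.1547, Δt_y=2.0000
    x: enter (7,4) at t=0.1848
    y: enter (7,5) at t=0.9800 ← occupied
  → r_4 = 0.9800

ranges = [1.7436, 0.9699, 0.5658, 0.9800]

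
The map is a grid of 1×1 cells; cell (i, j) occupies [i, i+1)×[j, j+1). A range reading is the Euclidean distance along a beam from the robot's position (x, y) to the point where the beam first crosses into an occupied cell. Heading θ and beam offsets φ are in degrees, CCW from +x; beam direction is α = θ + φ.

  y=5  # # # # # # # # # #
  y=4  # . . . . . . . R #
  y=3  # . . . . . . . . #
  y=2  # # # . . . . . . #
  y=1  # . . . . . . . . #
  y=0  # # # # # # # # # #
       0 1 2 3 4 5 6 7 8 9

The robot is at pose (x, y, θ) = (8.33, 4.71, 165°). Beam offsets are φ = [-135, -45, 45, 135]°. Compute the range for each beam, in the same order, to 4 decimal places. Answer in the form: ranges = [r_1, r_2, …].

beam 1: φ=-135°, α=30°
  direction (0.8660, 0.5000); cell (8,4); t to first gridline: x 0.7736, y 0.5800 (then +1.1547 / +2.0000)
    (8,5) via y @ 0.5800  # hit
  → r_1 = 0.5800
beam 2: φ=-45°, α=120°
  direction (-0.5000, 0.8660); cell (8,4); t to first gridline: x 0.6600, y 0.3349 (then +2.0000 / +1.1547)
    (8,5) via y @ 0.3349  # hit
  → r_2 = 0.3349
beam 3: φ=45°, α=210°
  direction (-0.8660, -0.5000); cell (8,4); t to first gridline: x 0.3811, y 1.4200 (then +1.1547 / +2.0000)
    (7,4) via x @ 0.3811
    (7,3) via y @ 1.4200
    (6,3) via x @ 1.5358
    (5,3) via x @ 2.6905
    (5,2) via y @ 3.4200
    (4,2) via x @ 3.8452
    (3,2) via x @ 4.9999
    (3,1) via y @ 5.4200
    (2,1) via x @ 6.1546
    (1,1) via x @ 7.3093
    (1,0) via y @ 7.4200  # hit
  → r_3 = 7.4200
beam 4: φ=135°, α=300°
  direction (0.5000, -0.8660); cell (8,4); t to first gridline: x 1.3400, y 0.8198 (then +2.0000 / +1.1547)
    (8,3) via y @ 0.8198
    (9,3) via x @ 1.3400  # hit
  → r_4 = 1.3400

ranges = [0.5800, 0.3349, 7.4200, 1.3400]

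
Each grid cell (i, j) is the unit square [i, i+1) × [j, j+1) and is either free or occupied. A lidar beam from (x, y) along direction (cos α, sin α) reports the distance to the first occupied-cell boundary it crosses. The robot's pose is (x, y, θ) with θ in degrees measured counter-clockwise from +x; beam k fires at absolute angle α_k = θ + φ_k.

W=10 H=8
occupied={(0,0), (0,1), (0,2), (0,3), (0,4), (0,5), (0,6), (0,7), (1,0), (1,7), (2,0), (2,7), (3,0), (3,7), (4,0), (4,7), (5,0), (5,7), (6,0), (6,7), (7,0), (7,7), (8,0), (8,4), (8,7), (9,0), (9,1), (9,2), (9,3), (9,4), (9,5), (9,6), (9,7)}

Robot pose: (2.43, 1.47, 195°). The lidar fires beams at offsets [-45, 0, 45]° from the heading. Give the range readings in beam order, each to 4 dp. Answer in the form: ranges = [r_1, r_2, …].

ranges = [1.6512, 1.4804, 0.5427]

beam 1: φ=-45°, α=150°
  direction (-0.8660, 0.5000); cell (2,1); t to first gridline: x 0.4965, y 1.0600 (then +1.1547 / +2.0000)
    (1,1) via x @ 0.4965
    (1,2) via y @ 1.0600
    (0,2) via x @ 1.6512  # hit
  → r_1 = 1.6512
beam 2: φ=0°, α=195°
  direction (-0.9659, -0.2588); cell (2,1); t to first gridline: x 0.4452, y 1.8159 (then +1.0353 / +3.8637)
    (1,1) via x @ 0.4452
    (0,1) via x @ 1.4804  # hit
  → r_2 = 1.4804
beam 3: φ=45°, α=240°
  direction (-0.5000, -0.8660); cell (2,1); t to first gridline: x 0.8600, y 0.5427 (then +2.0000 / +1.1547)
    (2,0) via y @ 0.5427  # hit
  → r_3 = 0.5427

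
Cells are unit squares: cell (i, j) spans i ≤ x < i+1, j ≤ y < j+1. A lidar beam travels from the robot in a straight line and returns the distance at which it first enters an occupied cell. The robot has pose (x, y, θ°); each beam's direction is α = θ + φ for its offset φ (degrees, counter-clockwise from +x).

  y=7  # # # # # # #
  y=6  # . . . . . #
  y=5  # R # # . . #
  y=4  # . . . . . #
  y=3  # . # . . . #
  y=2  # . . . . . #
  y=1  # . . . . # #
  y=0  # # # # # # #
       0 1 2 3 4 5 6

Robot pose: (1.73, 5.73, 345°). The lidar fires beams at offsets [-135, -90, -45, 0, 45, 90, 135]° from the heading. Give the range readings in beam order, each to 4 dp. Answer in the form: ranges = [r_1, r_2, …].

beam 1: φ=-135°, α=210°
  d=(-0.8660,-0.5000)  start (1,5)  tX=0.8429 tY=1.4600  stride 1/|dx|=1.1547 1/|dy|=2.0000
    cross x-line → (0,5), t=0.8429 (wall)
  → r_1 = 0.8429
beam 2: φ=-90°, α=255°
  d=(-0.2588,-0.9659)  start (1,5)  tX=2.8205 tY=0.7558  stride 1/|dx|=3.8637 1/|dy|=1.0353
    cross y-line → (1,4), t=0.7558
    cross y-line → (1,3), t=1.7910
    cross x-line → (0,3), t=2.8205 (wall)
  → r_2 = 2.8205
beam 3: φ=-45°, α=300°
  d=(0.5000,-0.8660)  start (1,5)  tX=0.5400 tY=0.8429  stride 1/|dx|=2.0000 1/|dy|=1.1547
    cross x-line → (2,5), t=0.5400 (wall)
  → r_3 = 0.5400
beam 4: φ=0°, α=345°
  d=(0.9659,-0.2588)  start (1,5)  tX=0.2795 tY=2.8205  stride 1/|dx|=1.0353 1/|dy|=3.8637
    cross x-line → (2,5), t=0.2795 (wall)
  → r_4 = 0.2795
beam 5: φ=45°, α=30°
  d=(0.8660,0.5000)  start (1,5)  tX=0.3118 tY=0.5400  stride 1/|dx|=1.1547 1/|dy|=2.0000
    cross x-line → (2,5), t=0.3118 (wall)
  → r_5 = 0.3118
beam 6: φ=90°, α=75°
  d=(0.2588,0.9659)  start (1,5)  tX=1.0432 tY=0.2795  stride 1/|dx|=3.8637 1/|dy|=1.0353
    cross y-line → (1,6), t=0.2795
    cross x-line → (2,6), t=1.0432
    cross y-line → (2,7), t=1.3148 (wall)
  → r_6 = 1.3148
beam 7: φ=135°, α=120°
  d=(-0.5000,0.8660)  start (1,5)  tX=1.4600 tY=0.3118  stride 1/|dx|=2.0000 1/|dy|=1.1547
    cross y-line → (1,6), t=0.3118
    cross x-line → (0,6), t=1.4600 (wall)
  → r_7 = 1.4600

ranges = [0.8429, 2.8205, 0.5400, 0.2795, 0.3118, 1.3148, 1.4600]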